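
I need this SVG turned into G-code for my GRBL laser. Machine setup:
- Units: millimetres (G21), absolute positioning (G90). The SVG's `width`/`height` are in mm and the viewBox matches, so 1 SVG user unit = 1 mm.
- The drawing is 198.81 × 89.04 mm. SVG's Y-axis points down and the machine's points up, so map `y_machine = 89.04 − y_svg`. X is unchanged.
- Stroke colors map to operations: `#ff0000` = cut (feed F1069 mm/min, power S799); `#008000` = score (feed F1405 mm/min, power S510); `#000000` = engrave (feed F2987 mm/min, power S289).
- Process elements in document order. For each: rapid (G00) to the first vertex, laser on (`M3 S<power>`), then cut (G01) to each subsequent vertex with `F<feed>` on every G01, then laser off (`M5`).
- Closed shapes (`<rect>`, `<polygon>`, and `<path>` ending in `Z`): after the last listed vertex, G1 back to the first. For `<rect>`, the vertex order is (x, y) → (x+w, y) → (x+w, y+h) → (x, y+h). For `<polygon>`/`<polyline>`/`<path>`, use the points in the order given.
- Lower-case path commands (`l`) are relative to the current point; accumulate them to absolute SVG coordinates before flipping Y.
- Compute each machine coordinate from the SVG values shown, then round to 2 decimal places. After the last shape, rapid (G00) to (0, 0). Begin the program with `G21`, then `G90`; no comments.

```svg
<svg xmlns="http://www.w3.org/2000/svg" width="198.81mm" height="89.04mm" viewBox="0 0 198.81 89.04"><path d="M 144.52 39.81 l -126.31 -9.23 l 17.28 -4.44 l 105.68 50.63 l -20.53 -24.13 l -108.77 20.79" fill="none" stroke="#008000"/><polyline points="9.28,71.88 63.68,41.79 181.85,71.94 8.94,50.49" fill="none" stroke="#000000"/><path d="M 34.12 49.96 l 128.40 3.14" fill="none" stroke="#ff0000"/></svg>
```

G21
G90
G00 X144.52 Y49.23
M3 S510
G01 X18.21 Y58.46 F1405
G01 X35.49 Y62.90 F1405
G01 X141.17 Y12.27 F1405
G01 X120.64 Y36.40 F1405
G01 X11.87 Y15.61 F1405
M5
G00 X9.28 Y17.16
M3 S289
G01 X63.68 Y47.25 F2987
G01 X181.85 Y17.10 F2987
G01 X8.94 Y38.55 F2987
M5
G00 X34.12 Y39.08
M3 S799
G01 X162.52 Y35.94 F1069
M5
G00 X0.00 Y0.00

Since the viewBox matches the mm dimensions, user units are millimetres directly. The only transform is the Y-flip y_m = 89.04 − y_svg.

Shape 1 is a open polyline drawn with `<path>`. Its stroke #008000 means score at S510, F1405. After flipping Y the toolpath is (144.52,49.23) → (18.21,58.46) → (35.49,62.90) → (141.17,12.27) → (120.64,36.40) → (11.87,15.61).

Shape 2 is a open polyline drawn with `<polyline>`. Its stroke #000000 means engrave at S289, F2987. After flipping Y the toolpath is (9.28,17.16) → (63.68,47.25) → (181.85,17.10) → (8.94,38.55).

Shape 3 is a line segment drawn with `<path>`. Its stroke #ff0000 means cut at S799, F1069. After flipping Y the toolpath is (34.12,39.08) → (162.52,35.94).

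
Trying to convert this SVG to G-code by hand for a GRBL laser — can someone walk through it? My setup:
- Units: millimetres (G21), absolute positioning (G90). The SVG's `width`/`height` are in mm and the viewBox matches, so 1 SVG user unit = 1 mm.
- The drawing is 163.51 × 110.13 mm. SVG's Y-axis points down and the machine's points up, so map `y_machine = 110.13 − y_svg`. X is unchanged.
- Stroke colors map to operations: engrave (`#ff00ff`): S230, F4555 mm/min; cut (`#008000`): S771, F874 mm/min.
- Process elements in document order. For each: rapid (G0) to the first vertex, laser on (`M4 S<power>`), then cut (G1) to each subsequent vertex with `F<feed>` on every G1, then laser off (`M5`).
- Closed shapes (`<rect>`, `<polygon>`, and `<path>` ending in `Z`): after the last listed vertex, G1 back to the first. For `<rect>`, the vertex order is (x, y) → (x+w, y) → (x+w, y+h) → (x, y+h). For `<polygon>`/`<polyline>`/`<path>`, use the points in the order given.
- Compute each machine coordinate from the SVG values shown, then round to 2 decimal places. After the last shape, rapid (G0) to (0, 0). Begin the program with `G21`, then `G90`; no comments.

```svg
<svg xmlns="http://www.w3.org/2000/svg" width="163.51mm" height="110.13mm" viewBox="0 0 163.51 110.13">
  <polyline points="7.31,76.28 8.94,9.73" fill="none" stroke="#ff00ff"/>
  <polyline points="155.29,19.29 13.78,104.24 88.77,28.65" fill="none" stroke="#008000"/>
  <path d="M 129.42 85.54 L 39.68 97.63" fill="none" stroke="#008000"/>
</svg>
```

G21
G90
G0 X7.31 Y33.85
M4 S230
G1 X8.94 Y100.40 F4555
M5
G0 X155.29 Y90.84
M4 S771
G1 X13.78 Y5.89 F874
G1 X88.77 Y81.48 F874
M5
G0 X129.42 Y24.59
M4 S771
G1 X39.68 Y12.50 F874
M5
G0 X0.00 Y0.00

Since the viewBox matches the mm dimensions, user units are millimetres directly. The only transform is the Y-flip y_m = 110.13 − y_svg.

Shape 1 is a line segment drawn with `<polyline>`. Its stroke #ff00ff means engrave at S230, F4555. After flipping Y the toolpath is (7.31,33.85) → (8.94,100.40).

Shape 2 is a open polyline drawn with `<polyline>`. Its stroke #008000 means cut at S771, F874. After flipping Y the toolpath is (155.29,90.84) → (13.78,5.89) → (88.77,81.48).

Shape 3 is a line segment drawn with `<path>`. Its stroke #008000 means cut at S771, F874. After flipping Y the toolpath is (129.42,24.59) → (39.68,12.50).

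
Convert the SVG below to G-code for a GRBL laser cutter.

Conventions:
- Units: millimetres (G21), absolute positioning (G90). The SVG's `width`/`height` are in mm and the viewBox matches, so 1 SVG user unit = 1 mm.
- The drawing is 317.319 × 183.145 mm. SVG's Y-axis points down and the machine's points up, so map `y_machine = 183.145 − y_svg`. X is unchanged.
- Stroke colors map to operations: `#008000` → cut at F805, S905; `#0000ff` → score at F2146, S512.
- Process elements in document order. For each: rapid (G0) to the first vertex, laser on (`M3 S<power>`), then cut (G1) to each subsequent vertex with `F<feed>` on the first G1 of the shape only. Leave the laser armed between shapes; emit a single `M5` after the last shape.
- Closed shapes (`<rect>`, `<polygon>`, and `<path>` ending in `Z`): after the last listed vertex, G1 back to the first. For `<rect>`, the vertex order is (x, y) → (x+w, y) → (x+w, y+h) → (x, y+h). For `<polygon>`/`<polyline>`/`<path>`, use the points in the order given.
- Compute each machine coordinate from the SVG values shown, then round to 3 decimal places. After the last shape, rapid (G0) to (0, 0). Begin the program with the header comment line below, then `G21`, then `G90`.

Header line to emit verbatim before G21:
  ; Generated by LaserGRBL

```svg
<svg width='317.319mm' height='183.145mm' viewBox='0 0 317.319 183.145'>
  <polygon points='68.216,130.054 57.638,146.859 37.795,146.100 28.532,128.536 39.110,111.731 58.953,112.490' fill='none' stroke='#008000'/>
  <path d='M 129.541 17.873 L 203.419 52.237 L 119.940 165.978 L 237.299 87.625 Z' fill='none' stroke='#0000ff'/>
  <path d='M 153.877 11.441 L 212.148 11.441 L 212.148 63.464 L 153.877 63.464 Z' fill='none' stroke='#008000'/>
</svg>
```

viewBox `0 0 317.319 183.145` with mm width/height → 1 unit = 1 mm. Flip: y_m = 183.145 − y_svg.

**Shape 1** — `<polygon>` regular polygon, stroke `#008000` → cut (S905, F805). Machine vertices: (68.216,53.091) → (57.638,36.286) → (37.795,37.045) → (28.532,54.609) → (39.110,71.414) → (58.953,70.655) → (68.216,53.091). Closed: final G1 returns to the first vertex.

**Shape 2** — `<path>` closed polygon, stroke `#0000ff` → score (S512, F2146). Machine vertices: (129.541,165.272) → (203.419,130.908) → (119.940,17.167) → (237.299,95.520) → (129.541,165.272). Closed: final G1 returns to the first vertex.

**Shape 3** — `<path>` rectangle, stroke `#008000` → cut (S905, F805). Machine vertices: (153.877,171.704) → (212.148,171.704) → (212.148,119.681) → (153.877,119.681) → (153.877,171.704). Closed: final G1 returns to the first vertex.

; Generated by LaserGRBL
G21
G90
G0 X68.216 Y53.091
M3 S905
G1 X57.638 Y36.286 F805
G1 X37.795 Y37.045
G1 X28.532 Y54.609
G1 X39.110 Y71.414
G1 X58.953 Y70.655
G1 X68.216 Y53.091
G0 X129.541 Y165.272
M3 S512
G1 X203.419 Y130.908 F2146
G1 X119.940 Y17.167
G1 X237.299 Y95.520
G1 X129.541 Y165.272
G0 X153.877 Y171.704
M3 S905
G1 X212.148 Y171.704 F805
G1 X212.148 Y119.681
G1 X153.877 Y119.681
G1 X153.877 Y171.704
M5
G0 X0.000 Y0.000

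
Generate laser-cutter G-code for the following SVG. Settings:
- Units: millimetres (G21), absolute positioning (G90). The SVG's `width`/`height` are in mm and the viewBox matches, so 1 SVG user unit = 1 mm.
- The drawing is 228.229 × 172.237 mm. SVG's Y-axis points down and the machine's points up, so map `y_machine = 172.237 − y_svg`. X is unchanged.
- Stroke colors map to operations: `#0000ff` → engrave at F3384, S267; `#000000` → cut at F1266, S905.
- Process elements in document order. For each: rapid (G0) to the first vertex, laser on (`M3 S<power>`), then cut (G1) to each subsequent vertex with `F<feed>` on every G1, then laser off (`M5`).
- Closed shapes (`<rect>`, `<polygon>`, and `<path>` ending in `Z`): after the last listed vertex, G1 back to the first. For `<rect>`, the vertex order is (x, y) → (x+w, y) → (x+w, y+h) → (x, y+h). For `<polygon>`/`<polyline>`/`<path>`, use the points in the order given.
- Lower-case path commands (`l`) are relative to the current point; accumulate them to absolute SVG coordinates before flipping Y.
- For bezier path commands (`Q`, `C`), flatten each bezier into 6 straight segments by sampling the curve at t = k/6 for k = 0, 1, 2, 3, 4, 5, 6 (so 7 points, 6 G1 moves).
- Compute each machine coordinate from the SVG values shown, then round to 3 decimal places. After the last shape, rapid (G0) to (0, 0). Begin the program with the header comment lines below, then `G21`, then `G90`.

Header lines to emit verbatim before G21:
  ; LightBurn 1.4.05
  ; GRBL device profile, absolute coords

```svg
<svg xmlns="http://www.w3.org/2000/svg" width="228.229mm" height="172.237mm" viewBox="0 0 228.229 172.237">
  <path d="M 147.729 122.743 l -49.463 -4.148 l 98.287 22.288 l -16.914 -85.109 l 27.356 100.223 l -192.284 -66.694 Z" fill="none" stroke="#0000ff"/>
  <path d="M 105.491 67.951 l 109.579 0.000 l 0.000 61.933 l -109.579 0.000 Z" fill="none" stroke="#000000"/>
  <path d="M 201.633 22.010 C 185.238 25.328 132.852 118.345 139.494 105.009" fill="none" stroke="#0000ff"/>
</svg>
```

1 u = 1 mm; y_m = 172.237 − y.

[1] `<path>` closed polygon, #0000ff→engrave S267 F3384: (147.729,49.494) → (98.266,53.642) → (196.553,31.354) → (179.639,116.463) → (206.995,16.240) → (14.711,82.934) → (147.729,49.494) (closed)

[2] `<path>` rectangle, #000000→cut S905 F1266: (105.491,104.286) → (215.070,104.286) → (215.070,42.353) → (105.491,42.353) → (105.491,104.286) (closed)

[3] `<path>` cubic bezier, #0000ff→engrave S267 F3384: (201.633,150.227) → (190.876,142.001) → (176.760,124.271) → (161.925,102.482) → (149.009,82.082) → (140.652,68.515) → (139.494,67.228)

; LightBurn 1.4.05
; GRBL device profile, absolute coords
G21
G90
G0 X147.729 Y49.494
M3 S267
G1 X98.266 Y53.642 F3384
G1 X196.553 Y31.354 F3384
G1 X179.639 Y116.463 F3384
G1 X206.995 Y16.240 F3384
G1 X14.711 Y82.934 F3384
G1 X147.729 Y49.494 F3384
M5
G0 X105.491 Y104.286
M3 S905
G1 X215.070 Y104.286 F1266
G1 X215.070 Y42.353 F1266
G1 X105.491 Y42.353 F1266
G1 X105.491 Y104.286 F1266
M5
G0 X201.633 Y150.227
M3 S267
G1 X190.876 Y142.001 F3384
G1 X176.760 Y124.271 F3384
G1 X161.925 Y102.482 F3384
G1 X149.009 Y82.082 F3384
G1 X140.652 Y68.515 F3384
G1 X139.494 Y67.228 F3384
M5
G0 X0.000 Y0.000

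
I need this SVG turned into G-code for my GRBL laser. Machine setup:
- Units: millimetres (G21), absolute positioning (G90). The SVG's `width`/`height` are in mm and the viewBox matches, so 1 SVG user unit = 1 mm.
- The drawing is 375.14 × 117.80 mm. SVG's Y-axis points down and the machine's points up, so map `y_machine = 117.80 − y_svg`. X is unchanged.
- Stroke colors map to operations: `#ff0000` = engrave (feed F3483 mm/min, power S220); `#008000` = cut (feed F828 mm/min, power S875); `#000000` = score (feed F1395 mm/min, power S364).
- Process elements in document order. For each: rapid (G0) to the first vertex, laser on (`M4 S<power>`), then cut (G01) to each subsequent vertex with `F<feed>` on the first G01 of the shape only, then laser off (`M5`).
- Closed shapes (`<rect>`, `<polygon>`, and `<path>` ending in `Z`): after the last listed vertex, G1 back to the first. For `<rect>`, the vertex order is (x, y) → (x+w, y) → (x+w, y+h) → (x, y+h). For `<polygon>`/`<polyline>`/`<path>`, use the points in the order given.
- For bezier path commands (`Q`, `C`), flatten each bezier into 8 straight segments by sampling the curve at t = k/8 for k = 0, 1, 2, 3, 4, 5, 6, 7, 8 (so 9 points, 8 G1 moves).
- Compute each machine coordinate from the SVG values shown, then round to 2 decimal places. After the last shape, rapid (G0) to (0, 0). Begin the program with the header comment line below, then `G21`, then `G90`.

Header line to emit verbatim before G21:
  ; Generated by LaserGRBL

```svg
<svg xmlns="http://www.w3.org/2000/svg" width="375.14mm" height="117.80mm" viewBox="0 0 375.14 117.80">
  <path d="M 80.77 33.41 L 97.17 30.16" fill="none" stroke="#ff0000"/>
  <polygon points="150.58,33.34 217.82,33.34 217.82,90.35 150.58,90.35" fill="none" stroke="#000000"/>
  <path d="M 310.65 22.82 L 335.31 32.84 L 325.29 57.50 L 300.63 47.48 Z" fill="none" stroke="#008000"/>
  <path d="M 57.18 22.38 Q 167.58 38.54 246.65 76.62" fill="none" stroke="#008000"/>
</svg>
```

viewBox `0 0 375.14 117.80` with mm width/height → 1 unit = 1 mm. Flip: y_m = 117.80 − y_svg.

**Shape 1** — `<path>` line segment, stroke `#ff0000` → engrave (S220, F3483). Machine vertices: (80.77,84.39) → (97.17,87.64). Open path.

**Shape 2** — `<polygon>` rectangle, stroke `#000000` → score (S364, F1395). Machine vertices: (150.58,84.46) → (217.82,84.46) → (217.82,27.45) → (150.58,27.45) → (150.58,84.46). Closed: final G1 returns to the first vertex.

**Shape 3** — `<path>` regular polygon, stroke `#008000` → cut (S875, F828). Machine vertices: (310.65,94.98) → (335.31,84.96) → (325.29,60.30) → (300.63,70.32) → (310.65,94.98). Closed: final G1 returns to the first vertex.

**Shape 4** — `<path>` quadratic bezier, stroke `#008000` → cut (S875, F828). Control points (SVG): P0=(57.18,22.38), P1=(167.58,38.54), P2=(246.65,76.62); sampled at t=k/8. Machine vertices: (57.18,95.42) → (84.29,91.04) → (110.42,85.97) → (135.57,80.22) → (159.75,73.78) → (182.94,66.66) → (205.16,58.85) → (226.39,50.36) → (246.65,41.18). Open path.

; Generated by LaserGRBL
G21
G90
G0 X80.77 Y84.39
M4 S220
G01 X97.17 Y87.64 F3483
M5
G0 X150.58 Y84.46
M4 S364
G01 X217.82 Y84.46 F1395
G01 X217.82 Y27.45
G01 X150.58 Y27.45
G01 X150.58 Y84.46
M5
G0 X310.65 Y94.98
M4 S875
G01 X335.31 Y84.96 F828
G01 X325.29 Y60.30
G01 X300.63 Y70.32
G01 X310.65 Y94.98
M5
G0 X57.18 Y95.42
M4 S875
G01 X84.29 Y91.04 F828
G01 X110.42 Y85.97
G01 X135.57 Y80.22
G01 X159.75 Y73.78
G01 X182.94 Y66.66
G01 X205.16 Y58.85
G01 X226.39 Y50.36
G01 X246.65 Y41.18
M5
G0 X0.00 Y0.00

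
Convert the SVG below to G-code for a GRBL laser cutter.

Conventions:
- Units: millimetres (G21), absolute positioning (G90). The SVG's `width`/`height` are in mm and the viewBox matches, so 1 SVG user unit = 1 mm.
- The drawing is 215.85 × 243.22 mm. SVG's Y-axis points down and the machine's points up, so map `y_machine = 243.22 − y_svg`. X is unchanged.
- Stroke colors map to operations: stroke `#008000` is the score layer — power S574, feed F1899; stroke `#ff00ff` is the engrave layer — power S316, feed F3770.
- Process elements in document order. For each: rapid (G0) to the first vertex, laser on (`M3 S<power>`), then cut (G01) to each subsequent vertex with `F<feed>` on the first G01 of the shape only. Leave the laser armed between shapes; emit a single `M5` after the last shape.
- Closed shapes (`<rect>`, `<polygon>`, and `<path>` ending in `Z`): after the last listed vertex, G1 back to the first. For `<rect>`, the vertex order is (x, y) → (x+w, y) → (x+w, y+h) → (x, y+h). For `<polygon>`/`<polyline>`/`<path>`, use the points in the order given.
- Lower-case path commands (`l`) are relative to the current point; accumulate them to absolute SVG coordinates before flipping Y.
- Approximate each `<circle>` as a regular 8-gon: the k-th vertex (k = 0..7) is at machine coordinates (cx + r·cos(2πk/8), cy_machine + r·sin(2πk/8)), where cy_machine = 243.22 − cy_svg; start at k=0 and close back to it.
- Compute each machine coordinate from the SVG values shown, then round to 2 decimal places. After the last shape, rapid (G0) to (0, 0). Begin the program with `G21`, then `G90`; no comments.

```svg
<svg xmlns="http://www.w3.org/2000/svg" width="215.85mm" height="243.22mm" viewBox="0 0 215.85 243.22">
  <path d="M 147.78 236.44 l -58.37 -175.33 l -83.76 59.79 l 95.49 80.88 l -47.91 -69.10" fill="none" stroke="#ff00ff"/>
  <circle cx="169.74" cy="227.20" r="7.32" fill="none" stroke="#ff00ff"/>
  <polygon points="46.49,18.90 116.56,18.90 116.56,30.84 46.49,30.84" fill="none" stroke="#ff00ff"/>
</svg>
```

G21
G90
G0 X147.78 Y6.78
M3 S316
G01 X89.41 Y182.11 F3770
G01 X5.65 Y122.32
G01 X101.14 Y41.44
G01 X53.23 Y110.54
G0 X177.06 Y16.02
M3 S316
G01 X174.92 Y21.20 F3770
G01 X169.74 Y23.34
G01 X164.56 Y21.20
G01 X162.42 Y16.02
G01 X164.56 Y10.84
G01 X169.74 Y8.70
G01 X174.92 Y10.84
G01 X177.06 Y16.02
G0 X46.49 Y224.32
M3 S316
G01 X116.56 Y224.32 F3770
G01 X116.56 Y212.38
G01 X46.49 Y212.38
G01 X46.49 Y224.32
M5
G0 X0.00 Y0.00

Since the viewBox matches the mm dimensions, user units are millimetres directly. The only transform is the Y-flip y_m = 243.22 − y_svg.

Shape 1 is a open polyline drawn with `<path>`. Its stroke #ff00ff means engrave at S316, F3770. After flipping Y the toolpath is (147.78,6.78) → (89.41,182.11) → (5.65,122.32) → (101.14,41.44) → (53.23,110.54).

Shape 2 is a circle drawn with `<circle>`. Its stroke #ff00ff means engrave at S316, F3770. After flipping Y the toolpath is (177.06,16.02) → (174.92,21.20) → (169.74,23.34) → (164.56,21.20) → (162.42,16.02) → (164.56,10.84) → (169.74,8.70) → (174.92,10.84) → (177.06,16.02), returning to the start.

Shape 3 is a rectangle drawn with `<polygon>`. Its stroke #ff00ff means engrave at S316, F3770. After flipping Y the toolpath is (46.49,224.32) → (116.56,224.32) → (116.56,212.38) → (46.49,212.38) → (46.49,224.32), returning to the start.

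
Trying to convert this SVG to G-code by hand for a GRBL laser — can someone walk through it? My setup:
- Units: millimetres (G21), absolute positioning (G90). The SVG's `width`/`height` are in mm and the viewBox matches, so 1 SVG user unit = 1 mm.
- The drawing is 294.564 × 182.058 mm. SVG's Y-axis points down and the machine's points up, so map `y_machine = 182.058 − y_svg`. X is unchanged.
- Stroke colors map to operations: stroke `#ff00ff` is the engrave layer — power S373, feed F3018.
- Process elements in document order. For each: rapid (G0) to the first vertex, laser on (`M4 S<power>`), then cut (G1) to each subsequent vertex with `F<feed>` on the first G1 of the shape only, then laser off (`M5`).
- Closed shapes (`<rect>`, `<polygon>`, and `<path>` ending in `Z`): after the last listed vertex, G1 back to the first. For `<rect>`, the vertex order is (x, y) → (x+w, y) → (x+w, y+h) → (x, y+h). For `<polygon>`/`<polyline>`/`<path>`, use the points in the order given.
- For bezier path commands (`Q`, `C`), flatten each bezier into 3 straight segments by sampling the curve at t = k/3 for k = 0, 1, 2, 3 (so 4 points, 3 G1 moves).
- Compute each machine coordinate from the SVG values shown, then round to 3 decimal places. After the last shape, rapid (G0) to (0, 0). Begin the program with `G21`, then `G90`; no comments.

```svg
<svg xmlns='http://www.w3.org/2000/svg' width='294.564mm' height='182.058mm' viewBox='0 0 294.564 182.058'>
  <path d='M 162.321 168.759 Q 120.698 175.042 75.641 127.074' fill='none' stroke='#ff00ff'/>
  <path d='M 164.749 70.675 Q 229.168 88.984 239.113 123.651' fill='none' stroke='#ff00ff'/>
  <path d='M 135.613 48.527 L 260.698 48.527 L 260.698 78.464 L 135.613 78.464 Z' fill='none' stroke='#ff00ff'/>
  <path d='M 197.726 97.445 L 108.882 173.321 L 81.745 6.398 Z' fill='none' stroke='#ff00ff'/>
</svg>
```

viewBox `0 0 294.564 182.058` with mm width/height → 1 unit = 1 mm. Flip: y_m = 182.058 − y_svg.

**Shape 1** — `<path>` quadratic bezier, stroke `#ff00ff` → engrave (S373, F3018). Control points (SVG): P0=(162.321,168.759), P1=(120.698,175.042), P2=(75.641,127.074); sampled at t=k/3. Machine vertices: (162.321,13.299) → (134.191,15.138) → (105.297,29.033) → (75.641,54.984). Open path.

**Shape 2** — `<path>` quadratic bezier, stroke `#ff00ff` → engrave (S373, F3018). Control points (SVG): P0=(164.749,70.675), P1=(229.168,88.984), P2=(239.113,123.651); sampled at t=k/3. Machine vertices: (164.749,111.383) → (201.642,97.359) → (226.430,79.701) → (239.113,58.407). Open path.

**Shape 3** — `<path>` rectangle, stroke `#ff00ff` → engrave (S373, F3018). Machine vertices: (135.613,133.531) → (260.698,133.531) → (260.698,103.594) → (135.613,103.594) → (135.613,133.531). Closed: final G1 returns to the first vertex.

**Shape 4** — `<path>` closed polygon, stroke `#ff00ff` → engrave (S373, F3018). Machine vertices: (197.726,84.613) → (108.882,8.737) → (81.745,175.660) → (197.726,84.613). Closed: final G1 returns to the first vertex.

G21
G90
G0 X162.321 Y13.299
M4 S373
G1 X134.191 Y15.138 F3018
G1 X105.297 Y29.033
G1 X75.641 Y54.984
M5
G0 X164.749 Y111.383
M4 S373
G1 X201.642 Y97.359 F3018
G1 X226.430 Y79.701
G1 X239.113 Y58.407
M5
G0 X135.613 Y133.531
M4 S373
G1 X260.698 Y133.531 F3018
G1 X260.698 Y103.594
G1 X135.613 Y103.594
G1 X135.613 Y133.531
M5
G0 X197.726 Y84.613
M4 S373
G1 X108.882 Y8.737 F3018
G1 X81.745 Y175.660
G1 X197.726 Y84.613
M5
G0 X0.000 Y0.000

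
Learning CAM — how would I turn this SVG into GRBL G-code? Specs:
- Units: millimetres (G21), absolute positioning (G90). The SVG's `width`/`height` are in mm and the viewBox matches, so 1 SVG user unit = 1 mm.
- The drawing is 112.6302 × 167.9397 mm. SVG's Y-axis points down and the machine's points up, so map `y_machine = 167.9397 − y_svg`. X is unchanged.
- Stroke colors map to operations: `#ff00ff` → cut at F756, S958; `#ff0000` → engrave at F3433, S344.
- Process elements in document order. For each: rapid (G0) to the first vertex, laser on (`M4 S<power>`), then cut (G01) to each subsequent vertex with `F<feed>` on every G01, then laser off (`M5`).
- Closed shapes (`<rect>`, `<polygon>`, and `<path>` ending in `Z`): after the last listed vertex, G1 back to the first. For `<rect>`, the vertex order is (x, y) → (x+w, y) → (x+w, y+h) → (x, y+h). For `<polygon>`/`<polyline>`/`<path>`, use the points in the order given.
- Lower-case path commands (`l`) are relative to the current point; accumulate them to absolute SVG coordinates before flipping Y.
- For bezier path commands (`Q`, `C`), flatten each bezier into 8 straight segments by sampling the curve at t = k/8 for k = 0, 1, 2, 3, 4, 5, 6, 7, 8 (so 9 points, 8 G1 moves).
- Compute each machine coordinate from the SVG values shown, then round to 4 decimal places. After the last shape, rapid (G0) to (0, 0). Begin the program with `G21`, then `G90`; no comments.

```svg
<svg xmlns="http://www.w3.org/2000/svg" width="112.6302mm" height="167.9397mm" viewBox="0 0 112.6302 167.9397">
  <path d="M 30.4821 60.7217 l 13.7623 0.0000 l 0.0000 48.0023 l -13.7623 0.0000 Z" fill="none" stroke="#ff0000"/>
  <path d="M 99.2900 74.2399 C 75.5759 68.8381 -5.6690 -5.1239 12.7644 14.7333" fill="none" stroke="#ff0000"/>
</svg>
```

Since the viewBox matches the mm dimensions, user units are millimetres directly. The only transform is the Y-flip y_m = 167.9397 − y_svg.

Shape 1 is a rectangle drawn with `<path>`. Its stroke #ff0000 means engrave at S344, F3433. After flipping Y the toolpath is (30.4821,107.2180) → (44.2444,107.2180) → (44.2444,59.2157) → (30.4821,59.2157) → (30.4821,107.2180), returning to the start.

Shape 2 is a cubic bezier drawn with `<path>`. Its stroke #ff0000 means engrave at S344, F3433. After flipping Y the toolpath is (99.2900,93.6998) → (88.0075,98.6221) → (73.1738,108.0690) → (56.6312,120.1377) → (40.2219,132.9252) → (25.7883,144.5288) → (15.1726,153.0454) → (10.2172,156.5722) → (12.7644,153.2064).

G21
G90
G0 X30.4821 Y107.2180
M4 S344
G01 X44.2444 Y107.2180 F3433
G01 X44.2444 Y59.2157 F3433
G01 X30.4821 Y59.2157 F3433
G01 X30.4821 Y107.2180 F3433
M5
G0 X99.2900 Y93.6998
M4 S344
G01 X88.0075 Y98.6221 F3433
G01 X73.1738 Y108.0690 F3433
G01 X56.6312 Y120.1377 F3433
G01 X40.2219 Y132.9252 F3433
G01 X25.7883 Y144.5288 F3433
G01 X15.1726 Y153.0454 F3433
G01 X10.2172 Y156.5722 F3433
G01 X12.7644 Y153.2064 F3433
M5
G0 X0.0000 Y0.0000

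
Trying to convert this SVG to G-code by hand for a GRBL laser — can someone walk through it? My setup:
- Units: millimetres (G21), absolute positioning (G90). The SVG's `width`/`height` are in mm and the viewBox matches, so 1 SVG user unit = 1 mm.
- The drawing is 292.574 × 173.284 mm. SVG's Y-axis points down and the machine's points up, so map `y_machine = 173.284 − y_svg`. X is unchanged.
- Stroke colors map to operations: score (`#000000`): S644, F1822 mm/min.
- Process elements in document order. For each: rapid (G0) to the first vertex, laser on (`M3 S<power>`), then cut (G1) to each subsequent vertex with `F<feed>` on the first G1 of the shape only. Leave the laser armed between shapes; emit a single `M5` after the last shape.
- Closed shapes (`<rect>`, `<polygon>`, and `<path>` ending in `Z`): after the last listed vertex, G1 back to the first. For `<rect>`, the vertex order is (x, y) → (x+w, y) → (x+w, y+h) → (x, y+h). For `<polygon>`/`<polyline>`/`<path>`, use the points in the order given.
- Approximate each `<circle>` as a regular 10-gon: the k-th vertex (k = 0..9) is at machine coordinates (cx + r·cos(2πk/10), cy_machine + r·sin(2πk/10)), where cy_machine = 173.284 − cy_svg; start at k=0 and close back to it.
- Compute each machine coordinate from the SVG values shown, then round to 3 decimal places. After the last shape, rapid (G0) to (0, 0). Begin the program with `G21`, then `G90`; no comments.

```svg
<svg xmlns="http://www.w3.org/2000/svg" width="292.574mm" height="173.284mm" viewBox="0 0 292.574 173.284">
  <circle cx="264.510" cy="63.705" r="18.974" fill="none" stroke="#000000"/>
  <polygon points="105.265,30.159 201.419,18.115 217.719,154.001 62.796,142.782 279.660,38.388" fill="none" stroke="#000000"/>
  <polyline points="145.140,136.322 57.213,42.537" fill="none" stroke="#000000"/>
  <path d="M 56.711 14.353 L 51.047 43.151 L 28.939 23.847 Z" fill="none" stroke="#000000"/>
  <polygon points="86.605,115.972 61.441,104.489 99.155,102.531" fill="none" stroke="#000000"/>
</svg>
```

Since the viewBox matches the mm dimensions, user units are millimetres directly. The only transform is the Y-flip y_m = 173.284 − y_svg.

Shape 1 is a circle drawn with `<circle>`. Its stroke #000000 means score at S644, F1822. After flipping Y the toolpath is (283.484,109.579) → (279.860,120.732) → (270.373,127.624) → (258.647,127.624) → (249.160,120.732) → (245.536,109.579) → (249.160,98.426) → (258.647,91.534) → (270.373,91.534) → (279.860,98.426) → (283.484,109.579), returning to the start.

Shape 2 is a closed polygon drawn with `<polygon>`. Its stroke #000000 means score at S644, F1822. After flipping Y the toolpath is (105.265,143.125) → (201.419,155.169) → (217.719,19.283) → (62.796,30.502) → (279.660,134.896) → (105.265,143.125), returning to the start.

Shape 3 is a line segment drawn with `<polyline>`. Its stroke #000000 means score at S644, F1822. After flipping Y the toolpath is (145.140,36.962) → (57.213,130.747).

Shape 4 is a regular polygon drawn with `<path>`. Its stroke #000000 means score at S644, F1822. After flipping Y the toolpath is (56.711,158.931) → (51.047,130.133) → (28.939,149.437) → (56.711,158.931), returning to the start.

Shape 5 is a closed polygon drawn with `<polygon>`. Its stroke #000000 means score at S644, F1822. After flipping Y the toolpath is (86.605,57.312) → (61.441,68.795) → (99.155,70.753) → (86.605,57.312), returning to the start.

G21
G90
G0 X283.484 Y109.579
M3 S644
G1 X279.860 Y120.732 F1822
G1 X270.373 Y127.624
G1 X258.647 Y127.624
G1 X249.160 Y120.732
G1 X245.536 Y109.579
G1 X249.160 Y98.426
G1 X258.647 Y91.534
G1 X270.373 Y91.534
G1 X279.860 Y98.426
G1 X283.484 Y109.579
G0 X105.265 Y143.125
M3 S644
G1 X201.419 Y155.169 F1822
G1 X217.719 Y19.283
G1 X62.796 Y30.502
G1 X279.660 Y134.896
G1 X105.265 Y143.125
G0 X145.140 Y36.962
M3 S644
G1 X57.213 Y130.747 F1822
G0 X56.711 Y158.931
M3 S644
G1 X51.047 Y130.133 F1822
G1 X28.939 Y149.437
G1 X56.711 Y158.931
G0 X86.605 Y57.312
M3 S644
G1 X61.441 Y68.795 F1822
G1 X99.155 Y70.753
G1 X86.605 Y57.312
M5
G0 X0.000 Y0.000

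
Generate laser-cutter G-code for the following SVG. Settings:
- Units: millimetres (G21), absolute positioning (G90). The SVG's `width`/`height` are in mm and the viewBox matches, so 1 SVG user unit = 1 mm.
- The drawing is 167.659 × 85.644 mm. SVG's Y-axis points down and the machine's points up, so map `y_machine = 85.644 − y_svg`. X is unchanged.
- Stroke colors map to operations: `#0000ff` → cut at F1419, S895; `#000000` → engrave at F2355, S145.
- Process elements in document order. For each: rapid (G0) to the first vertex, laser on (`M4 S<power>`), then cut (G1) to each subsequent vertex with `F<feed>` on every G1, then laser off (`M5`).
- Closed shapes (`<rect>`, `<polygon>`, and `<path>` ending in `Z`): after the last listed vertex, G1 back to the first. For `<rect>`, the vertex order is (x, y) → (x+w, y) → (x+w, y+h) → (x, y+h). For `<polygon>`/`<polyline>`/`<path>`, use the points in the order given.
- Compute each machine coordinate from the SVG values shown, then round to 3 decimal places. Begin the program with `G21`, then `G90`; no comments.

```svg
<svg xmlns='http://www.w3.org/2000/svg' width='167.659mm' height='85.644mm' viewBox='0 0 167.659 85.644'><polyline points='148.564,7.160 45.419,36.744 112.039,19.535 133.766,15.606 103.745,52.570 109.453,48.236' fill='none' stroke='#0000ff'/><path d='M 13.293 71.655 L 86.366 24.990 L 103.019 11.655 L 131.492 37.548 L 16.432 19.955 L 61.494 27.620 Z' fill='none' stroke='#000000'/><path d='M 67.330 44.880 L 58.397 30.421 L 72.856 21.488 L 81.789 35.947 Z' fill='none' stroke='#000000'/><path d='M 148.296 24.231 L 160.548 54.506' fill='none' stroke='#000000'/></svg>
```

G21
G90
G0 X148.564 Y78.484
M4 S895
G1 X45.419 Y48.900 F1419
G1 X112.039 Y66.109 F1419
G1 X133.766 Y70.038 F1419
G1 X103.745 Y33.074 F1419
G1 X109.453 Y37.408 F1419
M5
G0 X13.293 Y13.989
M4 S145
G1 X86.366 Y60.654 F2355
G1 X103.019 Y73.989 F2355
G1 X131.492 Y48.096 F2355
G1 X16.432 Y65.689 F2355
G1 X61.494 Y58.024 F2355
G1 X13.293 Y13.989 F2355
M5
G0 X67.330 Y40.764
M4 S145
G1 X58.397 Y55.223 F2355
G1 X72.856 Y64.156 F2355
G1 X81.789 Y49.697 F2355
G1 X67.330 Y40.764 F2355
M5
G0 X148.296 Y61.413
M4 S145
G1 X160.548 Y31.138 F2355
M5

viewBox `0 0 167.659 85.644` with mm width/height → 1 unit = 1 mm. Flip: y_m = 85.644 − y_svg.

**Shape 1** — `<polyline>` open polyline, stroke `#0000ff` → cut (S895, F1419). Machine vertices: (148.564,78.484) → (45.419,48.900) → (112.039,66.109) → (133.766,70.038) → (103.745,33.074) → (109.453,37.408). Open path.

**Shape 2** — `<path>` closed polygon, stroke `#000000` → engrave (S145, F2355). Machine vertices: (13.293,13.989) → (86.366,60.654) → (103.019,73.989) → (131.492,48.096) → (16.432,65.689) → (61.494,58.024) → (13.293,13.989). Closed: final G1 returns to the first vertex.

**Shape 3** — `<path>` regular polygon, stroke `#000000` → engrave (S145, F2355). Machine vertices: (67.330,40.764) → (58.397,55.223) → (72.856,64.156) → (81.789,49.697) → (67.330,40.764). Closed: final G1 returns to the first vertex.

**Shape 4** — `<path>` line segment, stroke `#000000` → engrave (S145, F2355). Machine vertices: (148.296,61.413) → (160.548,31.138). Open path.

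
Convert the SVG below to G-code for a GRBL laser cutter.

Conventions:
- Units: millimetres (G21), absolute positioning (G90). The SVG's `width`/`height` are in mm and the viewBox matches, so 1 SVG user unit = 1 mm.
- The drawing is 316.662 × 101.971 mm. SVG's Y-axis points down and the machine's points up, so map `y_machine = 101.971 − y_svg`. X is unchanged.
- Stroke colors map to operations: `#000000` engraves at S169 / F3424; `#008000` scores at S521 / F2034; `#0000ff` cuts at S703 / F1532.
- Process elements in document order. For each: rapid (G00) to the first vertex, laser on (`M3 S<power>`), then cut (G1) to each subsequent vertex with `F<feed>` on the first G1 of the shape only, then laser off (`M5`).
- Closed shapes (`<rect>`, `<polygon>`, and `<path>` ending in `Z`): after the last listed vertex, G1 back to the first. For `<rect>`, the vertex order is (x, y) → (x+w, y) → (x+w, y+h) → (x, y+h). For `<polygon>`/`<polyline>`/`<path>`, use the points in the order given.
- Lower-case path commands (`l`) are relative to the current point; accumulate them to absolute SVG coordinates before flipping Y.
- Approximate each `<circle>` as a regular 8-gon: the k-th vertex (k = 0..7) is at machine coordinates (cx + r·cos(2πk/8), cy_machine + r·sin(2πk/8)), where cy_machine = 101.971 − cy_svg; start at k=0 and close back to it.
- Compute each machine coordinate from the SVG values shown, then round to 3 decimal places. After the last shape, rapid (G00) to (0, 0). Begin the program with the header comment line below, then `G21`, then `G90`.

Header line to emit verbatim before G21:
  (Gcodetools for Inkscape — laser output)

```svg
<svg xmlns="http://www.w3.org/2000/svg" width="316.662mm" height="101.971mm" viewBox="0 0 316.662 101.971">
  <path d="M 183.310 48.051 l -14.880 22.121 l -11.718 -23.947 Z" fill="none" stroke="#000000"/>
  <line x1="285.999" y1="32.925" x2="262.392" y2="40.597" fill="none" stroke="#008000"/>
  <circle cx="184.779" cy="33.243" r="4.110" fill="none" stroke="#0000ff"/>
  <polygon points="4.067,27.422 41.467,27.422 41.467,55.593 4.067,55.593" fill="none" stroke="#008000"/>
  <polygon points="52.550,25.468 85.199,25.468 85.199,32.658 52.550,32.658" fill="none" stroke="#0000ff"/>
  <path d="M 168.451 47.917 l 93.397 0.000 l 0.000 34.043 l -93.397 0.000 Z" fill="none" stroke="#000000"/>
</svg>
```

viewBox `0 0 316.662 101.971` with mm width/height → 1 unit = 1 mm. Flip: y_m = 101.971 − y_svg.

**Shape 1** — `<path>` regular polygon, stroke `#000000` → engrave (S169, F3424). Machine vertices: (183.310,53.920) → (168.430,31.799) → (156.712,55.746) → (183.310,53.920). Closed: final G1 returns to the first vertex.

**Shape 2** — `<line>` line segment, stroke `#008000` → score (S521, F2034). Machine vertices: (285.999,69.046) → (262.392,61.374). Open path.

**Shape 3** — `<circle>` circle, stroke `#0000ff` → cut (S703, F1532). Machine vertices: (188.889,68.728) → (187.685,71.634) → (184.779,72.838) → (181.873,71.634) → (180.669,68.728) → (181.873,65.822) → (184.779,64.618) → (187.685,65.822) → (188.889,68.728). Closed: final G1 returns to the first vertex.

**Shape 4** — `<polygon>` rectangle, stroke `#008000` → score (S521, F2034). Machine vertices: (4.067,74.549) → (41.467,74.549) → (41.467,46.378) → (4.067,46.378) → (4.067,74.549). Closed: final G1 returns to the first vertex.

**Shape 5** — `<polygon>` rectangle, stroke `#0000ff` → cut (S703, F1532). Machine vertices: (52.550,76.503) → (85.199,76.503) → (85.199,69.313) → (52.550,69.313) → (52.550,76.503). Closed: final G1 returns to the first vertex.

**Shape 6** — `<path>` rectangle, stroke `#000000` → engrave (S169, F3424). Machine vertices: (168.451,54.054) → (261.848,54.054) → (261.848,20.011) → (168.451,20.011) → (168.451,54.054). Closed: final G1 returns to the first vertex.

(Gcodetools for Inkscape — laser output)
G21
G90
G00 X183.310 Y53.920
M3 S169
G1 X168.430 Y31.799 F3424
G1 X156.712 Y55.746
G1 X183.310 Y53.920
M5
G00 X285.999 Y69.046
M3 S521
G1 X262.392 Y61.374 F2034
M5
G00 X188.889 Y68.728
M3 S703
G1 X187.685 Y71.634 F1532
G1 X184.779 Y72.838
G1 X181.873 Y71.634
G1 X180.669 Y68.728
G1 X181.873 Y65.822
G1 X184.779 Y64.618
G1 X187.685 Y65.822
G1 X188.889 Y68.728
M5
G00 X4.067 Y74.549
M3 S521
G1 X41.467 Y74.549 F2034
G1 X41.467 Y46.378
G1 X4.067 Y46.378
G1 X4.067 Y74.549
M5
G00 X52.550 Y76.503
M3 S703
G1 X85.199 Y76.503 F1532
G1 X85.199 Y69.313
G1 X52.550 Y69.313
G1 X52.550 Y76.503
M5
G00 X168.451 Y54.054
M3 S169
G1 X261.848 Y54.054 F3424
G1 X261.848 Y20.011
G1 X168.451 Y20.011
G1 X168.451 Y54.054
M5
G00 X0.000 Y0.000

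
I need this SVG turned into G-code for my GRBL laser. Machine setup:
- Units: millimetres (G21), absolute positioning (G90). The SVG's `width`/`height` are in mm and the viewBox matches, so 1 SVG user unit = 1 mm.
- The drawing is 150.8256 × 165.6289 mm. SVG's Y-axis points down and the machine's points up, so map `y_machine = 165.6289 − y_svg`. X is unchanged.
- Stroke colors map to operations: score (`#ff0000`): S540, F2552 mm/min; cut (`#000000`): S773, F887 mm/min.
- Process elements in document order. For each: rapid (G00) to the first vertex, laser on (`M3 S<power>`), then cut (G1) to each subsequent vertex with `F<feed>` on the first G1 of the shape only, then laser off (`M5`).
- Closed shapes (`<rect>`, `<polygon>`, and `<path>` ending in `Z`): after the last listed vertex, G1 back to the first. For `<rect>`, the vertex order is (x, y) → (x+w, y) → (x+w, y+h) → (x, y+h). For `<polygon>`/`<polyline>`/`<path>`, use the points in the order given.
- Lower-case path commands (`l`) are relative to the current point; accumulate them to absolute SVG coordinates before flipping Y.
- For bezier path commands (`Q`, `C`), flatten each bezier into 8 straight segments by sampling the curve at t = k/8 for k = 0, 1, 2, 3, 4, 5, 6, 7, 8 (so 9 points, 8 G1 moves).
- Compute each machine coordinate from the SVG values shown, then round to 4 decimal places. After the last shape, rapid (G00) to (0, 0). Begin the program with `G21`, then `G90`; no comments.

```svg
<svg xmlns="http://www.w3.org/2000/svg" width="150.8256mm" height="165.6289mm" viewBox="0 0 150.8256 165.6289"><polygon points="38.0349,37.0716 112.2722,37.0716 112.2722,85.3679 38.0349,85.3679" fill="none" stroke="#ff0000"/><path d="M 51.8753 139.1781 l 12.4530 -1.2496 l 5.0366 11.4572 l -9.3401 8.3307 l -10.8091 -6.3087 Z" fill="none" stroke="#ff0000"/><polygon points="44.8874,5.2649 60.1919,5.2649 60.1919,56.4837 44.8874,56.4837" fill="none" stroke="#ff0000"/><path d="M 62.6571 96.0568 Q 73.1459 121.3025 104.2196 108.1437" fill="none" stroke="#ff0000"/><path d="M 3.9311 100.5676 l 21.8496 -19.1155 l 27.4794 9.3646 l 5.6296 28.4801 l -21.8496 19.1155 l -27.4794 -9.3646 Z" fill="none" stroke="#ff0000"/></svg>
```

G21
G90
G00 X38.0349 Y128.5573
M3 S540
G1 X112.2722 Y128.5573 F2552
G1 X112.2722 Y80.2610
G1 X38.0349 Y80.2610
G1 X38.0349 Y128.5573
M5
G00 X51.8753 Y26.4508
M3 S540
G1 X64.3283 Y27.7004 F2552
G1 X69.3649 Y16.2432
G1 X60.0248 Y7.9125
G1 X49.2157 Y14.2212
G1 X51.8753 Y26.4508
M5
G00 X44.8874 Y160.3640
M3 S540
G1 X60.1919 Y160.3640 F2552
G1 X60.1919 Y109.1452
G1 X44.8874 Y109.1452
G1 X44.8874 Y160.3640
M5
G00 X62.6571 Y69.5721
M3 S540
G1 X65.6009 Y63.8607 F2552
G1 X69.1881 Y59.3495
G1 X73.4185 Y56.0385
G1 X78.2921 Y53.9275
G1 X83.8091 Y53.0167
G1 X89.9693 Y53.3061
G1 X96.7728 Y54.7956
G1 X104.2196 Y57.4852
M5
G00 X3.9311 Y65.0613
M3 S540
G1 X25.7807 Y84.1768 F2552
G1 X53.2601 Y74.8122
G1 X58.8897 Y46.3321
G1 X37.0401 Y27.2166
G1 X9.5607 Y36.5812
G1 X3.9311 Y65.0613
M5
G00 X0.0000 Y0.0000

Since the viewBox matches the mm dimensions, user units are millimetres directly. The only transform is the Y-flip y_m = 165.6289 − y_svg.

Shape 1 is a rectangle drawn with `<polygon>`. Its stroke #ff0000 means score at S540, F2552. After flipping Y the toolpath is (38.0349,128.5573) → (112.2722,128.5573) → (112.2722,80.2610) → (38.0349,80.2610) → (38.0349,128.5573), returning to the start.

Shape 2 is a regular polygon drawn with `<path>`. Its stroke #ff0000 means score at S540, F2552. After flipping Y the toolpath is (51.8753,26.4508) → (64.3283,27.7004) → (69.3649,16.2432) → (60.0248,7.9125) → (49.2157,14.2212) → (51.8753,26.4508), returning to the start.

Shape 3 is a rectangle drawn with `<polygon>`. Its stroke #ff0000 means score at S540, F2552. After flipping Y the toolpath is (44.8874,160.3640) → (60.1919,160.3640) → (60.1919,109.1452) → (44.8874,109.1452) → (44.8874,160.3640), returning to the start.

Shape 4 is a quadratic bezier drawn with `<path>`. Its stroke #ff0000 means score at S540, F2552. After flipping Y the toolpath is (62.6571,69.5721) → (65.6009,63.8607) → (69.1881,59.3495) → (73.4185,56.0385) → (78.2921,53.9275) → (83.8091,53.0167) → (89.9693,53.3061) → (96.7728,54.7956) → (104.2196,57.4852).

Shape 5 is a regular polygon drawn with `<path>`. Its stroke #ff0000 means score at S540, F2552. After flipping Y the toolpath is (3.9311,65.0613) → (25.7807,84.1768) → (53.2601,74.8122) → (58.8897,46.3321) → (37.0401,27.2166) → (9.5607,36.5812) → (3.9311,65.0613), returning to the start.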